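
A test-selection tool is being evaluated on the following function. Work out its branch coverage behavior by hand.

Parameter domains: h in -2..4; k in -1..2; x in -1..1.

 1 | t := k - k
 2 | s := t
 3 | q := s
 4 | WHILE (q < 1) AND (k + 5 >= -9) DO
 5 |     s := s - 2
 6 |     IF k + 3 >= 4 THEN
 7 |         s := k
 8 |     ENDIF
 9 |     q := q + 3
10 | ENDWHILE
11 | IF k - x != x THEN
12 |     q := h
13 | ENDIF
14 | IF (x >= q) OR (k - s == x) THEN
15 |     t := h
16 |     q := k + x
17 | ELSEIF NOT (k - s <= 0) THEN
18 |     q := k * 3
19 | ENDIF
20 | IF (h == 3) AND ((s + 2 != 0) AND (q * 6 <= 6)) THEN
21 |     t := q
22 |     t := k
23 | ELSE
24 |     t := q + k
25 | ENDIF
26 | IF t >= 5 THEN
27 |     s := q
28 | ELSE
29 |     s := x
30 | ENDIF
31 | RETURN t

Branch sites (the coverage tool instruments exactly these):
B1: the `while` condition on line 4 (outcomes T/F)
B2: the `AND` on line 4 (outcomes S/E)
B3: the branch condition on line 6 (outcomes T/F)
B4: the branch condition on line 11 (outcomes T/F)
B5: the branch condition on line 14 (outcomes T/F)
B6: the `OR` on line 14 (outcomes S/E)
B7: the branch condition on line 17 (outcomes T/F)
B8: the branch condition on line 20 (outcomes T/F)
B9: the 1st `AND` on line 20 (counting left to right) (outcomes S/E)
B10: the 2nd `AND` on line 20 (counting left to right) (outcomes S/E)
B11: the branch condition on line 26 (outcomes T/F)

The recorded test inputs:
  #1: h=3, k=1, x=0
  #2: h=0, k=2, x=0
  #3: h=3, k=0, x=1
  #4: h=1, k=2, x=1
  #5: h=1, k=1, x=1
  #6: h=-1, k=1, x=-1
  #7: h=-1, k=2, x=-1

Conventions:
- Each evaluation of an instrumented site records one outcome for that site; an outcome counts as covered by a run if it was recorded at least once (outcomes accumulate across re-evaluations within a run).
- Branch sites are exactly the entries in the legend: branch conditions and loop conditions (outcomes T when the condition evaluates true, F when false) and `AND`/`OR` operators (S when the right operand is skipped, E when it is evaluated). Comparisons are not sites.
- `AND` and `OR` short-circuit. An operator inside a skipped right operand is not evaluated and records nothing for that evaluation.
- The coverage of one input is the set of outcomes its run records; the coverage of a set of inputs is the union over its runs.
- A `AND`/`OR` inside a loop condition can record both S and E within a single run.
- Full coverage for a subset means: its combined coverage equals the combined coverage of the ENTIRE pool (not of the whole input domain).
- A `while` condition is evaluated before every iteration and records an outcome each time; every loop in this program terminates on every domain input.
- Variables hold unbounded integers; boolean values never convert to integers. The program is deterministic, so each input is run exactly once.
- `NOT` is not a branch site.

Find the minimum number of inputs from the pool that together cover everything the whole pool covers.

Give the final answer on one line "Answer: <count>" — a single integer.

run #1 (h=3, k=1, x=0) runs B2->E, B1->T, B3->T, B2->S, B1->F, B4->T, B6->E, B5->T, B9->E, B10->E, B8->T, B11->F; records B1=T, B1=F, B2=S, B2=E, B3=T, B4=T, B5=T, B6=E, B8=T, B9=E, B10=E, B11=F
run #2 (h=0, k=2, x=0) runs B2->E, B1->T, B3->T, B2->S, B1->F, B4->T, B6->S, B5->T, B9->S, B8->F, B11->F; records B1=T, B1=F, B2=S, B2=E, B3=T, B4=T, B5=T, B6=S, B8=F, B9=S, B11=F
run #3 (h=3, k=0, x=1) runs B2->E, B1->T, B3->F, B2->S, B1->F, B4->T, B6->E, B5->F, B7->T, B9->E, B10->S, B8->F, B11->F; records B1=T, B1=F, B2=S, B2=E, B3=F, B4=T, B5=F, B6=E, B7=T, B8=F, B9=E, B10=S, B11=F
run #4 (h=1, k=2, x=1) runs B2->E, B1->T, B3->T, B2->S, B1->F, B4->F, B6->E, B5->F, B7->F, B9->S, B8->F, B11->T; records B1=T, B1=F, B2=S, B2=E, B3=T, B4=F, B5=F, B6=E, B7=F, B8=F, B9=S, B11=T
run #5 (h=1, k=1, x=1) runs B2->E, B1->T, B3->T, B2->S, B1->F, B4->T, B6->S, B5->T, B9->S, B8->F, B11->F; records B1=T, B1=F, B2=S, B2=E, B3=T, B4=T, B5=T, B6=S, B8=F, B9=S, B11=F
run #6 (h=-1, k=1, x=-1) runs B2->E, B1->T, B3->T, B2->S, B1->F, B4->T, B6->S, B5->T, B9->S, B8->F, B11->F; records B1=T, B1=F, B2=S, B2=E, B3=T, B4=T, B5=T, B6=S, B8=F, B9=S, B11=F
run #7 (h=-1, k=2, x=-1) runs B2->E, B1->T, B3->T, B2->S, B1->F, B4->T, B6->S, B5->T, B9->S, B8->F, B11->F; records B1=T, B1=F, B2=S, B2=E, B3=T, B4=T, B5=T, B6=S, B8=F, B9=S, B11=F
together the pool reaches 22 outcomes: B1=T, B1=F, B2=S, B2=E, B3=T, B3=F, B4=T, B4=F, B5=T, B5=F, B6=S, B6=E, B7=T, B7=F, B8=T, B8=F, B9=S, B9=E, B10=S, B10=E, B11=T, B11=F
no size-1 subset reaches all 22 outcomes (best union: 13/22)
no size-2 subset reaches all 22 outcomes (best union: 18/22)
no size-3 subset reaches all 22 outcomes (best union: 21/22)
at size 4, {1, 2, 3, 4} reaches all 22 outcomes; every lexicographically earlier size-4 subset fails

Answer: 4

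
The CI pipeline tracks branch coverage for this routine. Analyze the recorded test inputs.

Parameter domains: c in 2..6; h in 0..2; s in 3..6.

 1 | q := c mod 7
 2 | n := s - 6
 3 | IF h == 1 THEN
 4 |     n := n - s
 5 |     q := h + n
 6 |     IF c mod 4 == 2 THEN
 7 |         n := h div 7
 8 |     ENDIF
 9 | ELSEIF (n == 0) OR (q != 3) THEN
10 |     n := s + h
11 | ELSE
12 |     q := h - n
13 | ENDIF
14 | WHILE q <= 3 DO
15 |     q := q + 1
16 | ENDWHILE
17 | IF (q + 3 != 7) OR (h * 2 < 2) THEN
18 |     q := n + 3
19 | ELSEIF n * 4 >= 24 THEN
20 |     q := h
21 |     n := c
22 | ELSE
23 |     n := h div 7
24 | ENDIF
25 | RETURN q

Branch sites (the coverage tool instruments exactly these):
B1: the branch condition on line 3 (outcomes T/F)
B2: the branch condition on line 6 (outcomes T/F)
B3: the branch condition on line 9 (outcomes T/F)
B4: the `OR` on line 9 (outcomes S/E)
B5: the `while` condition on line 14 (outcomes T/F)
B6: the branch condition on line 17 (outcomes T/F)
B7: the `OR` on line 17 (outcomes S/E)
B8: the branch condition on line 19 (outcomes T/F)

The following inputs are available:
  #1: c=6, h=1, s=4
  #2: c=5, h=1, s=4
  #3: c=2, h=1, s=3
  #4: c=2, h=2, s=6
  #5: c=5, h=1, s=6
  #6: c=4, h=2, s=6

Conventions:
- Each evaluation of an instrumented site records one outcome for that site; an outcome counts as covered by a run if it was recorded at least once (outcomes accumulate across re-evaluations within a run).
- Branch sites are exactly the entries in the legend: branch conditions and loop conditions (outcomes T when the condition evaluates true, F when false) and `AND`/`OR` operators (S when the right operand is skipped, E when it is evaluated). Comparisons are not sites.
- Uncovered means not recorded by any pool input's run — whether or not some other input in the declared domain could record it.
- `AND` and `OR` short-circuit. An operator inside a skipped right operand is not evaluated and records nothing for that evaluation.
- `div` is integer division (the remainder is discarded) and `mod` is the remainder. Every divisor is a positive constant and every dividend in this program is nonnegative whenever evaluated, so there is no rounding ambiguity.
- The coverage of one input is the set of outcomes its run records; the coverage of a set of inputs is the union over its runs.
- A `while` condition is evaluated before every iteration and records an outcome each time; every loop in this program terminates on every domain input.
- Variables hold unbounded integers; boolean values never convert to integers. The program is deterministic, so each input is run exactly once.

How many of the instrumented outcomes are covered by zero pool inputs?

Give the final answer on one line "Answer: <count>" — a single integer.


run #1 (c=6, h=1, s=4) records B1=T, B2=T, B5=T, B5=F, B6=F, B7=E, B8=F
run #2 (c=5, h=1, s=4) records B1=T, B2=F, B5=T, B5=F, B6=F, B7=E, B8=F
run #3 (c=2, h=1, s=3) records B1=T, B2=T, B5=T, B5=F, B6=F, B7=E, B8=F
run #4 (c=2, h=2, s=6) records B1=F, B3=T, B4=S, B5=T, B5=F, B6=F, B7=E, B8=T
run #5 (c=5, h=1, s=6) records B1=T, B2=F, B5=T, B5=F, B6=F, B7=E, B8=F
run #6 (c=4, h=2, s=6) records B1=F, B3=T, B4=S, B5=F, B6=F, B7=E, B8=T
union over the pool: B1=T, B1=F, B2=T, B2=F, B3=T, B4=S, B5=T, B5=F, B6=F, B7=E, B8=T, B8=F
uncovered (4 of 16): B3=F, B4=E, B6=T, B7=S
Answer: 4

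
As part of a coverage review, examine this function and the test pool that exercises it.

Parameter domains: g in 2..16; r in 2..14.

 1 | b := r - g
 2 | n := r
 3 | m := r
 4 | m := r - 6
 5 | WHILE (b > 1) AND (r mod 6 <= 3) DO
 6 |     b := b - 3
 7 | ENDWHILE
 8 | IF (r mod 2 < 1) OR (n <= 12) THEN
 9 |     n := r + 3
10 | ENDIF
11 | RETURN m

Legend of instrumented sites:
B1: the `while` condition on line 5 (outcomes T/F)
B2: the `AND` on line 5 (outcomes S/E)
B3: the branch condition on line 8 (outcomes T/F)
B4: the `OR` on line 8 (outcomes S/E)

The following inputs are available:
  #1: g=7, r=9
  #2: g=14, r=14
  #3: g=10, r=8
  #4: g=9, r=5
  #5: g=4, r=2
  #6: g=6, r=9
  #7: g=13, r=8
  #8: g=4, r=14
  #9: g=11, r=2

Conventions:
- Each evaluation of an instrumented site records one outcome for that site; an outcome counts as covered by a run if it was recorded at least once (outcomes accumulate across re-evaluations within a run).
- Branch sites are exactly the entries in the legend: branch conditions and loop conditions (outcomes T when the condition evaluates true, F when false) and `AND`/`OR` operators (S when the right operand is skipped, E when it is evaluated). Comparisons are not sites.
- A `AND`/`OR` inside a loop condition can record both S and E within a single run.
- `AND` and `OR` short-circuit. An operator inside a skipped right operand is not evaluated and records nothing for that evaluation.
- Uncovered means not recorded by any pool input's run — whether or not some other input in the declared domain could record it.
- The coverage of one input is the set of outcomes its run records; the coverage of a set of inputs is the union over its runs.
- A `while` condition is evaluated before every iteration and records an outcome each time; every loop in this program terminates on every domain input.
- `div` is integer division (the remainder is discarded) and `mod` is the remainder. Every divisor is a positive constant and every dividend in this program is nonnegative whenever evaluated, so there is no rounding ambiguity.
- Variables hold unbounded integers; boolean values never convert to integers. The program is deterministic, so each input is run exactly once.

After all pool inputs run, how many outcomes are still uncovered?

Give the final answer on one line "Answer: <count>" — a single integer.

test 1 (g=7, r=9) fires B2->E, B1->T, B2->S, B1->F, B4->E, B3->T; hits B1=T, B1=F, B2=S, B2=E, B3=T, B4=E
test 2 (g=14, r=14) fires B2->S, B1->F, B4->S, B3->T; hits B1=F, B2=S, B3=T, B4=S
test 3 (g=10, r=8) fires B2->S, B1->F, B4->S, B3->T; hits B1=F, B2=S, B3=T, B4=S
test 4 (g=9, r=5) fires B2->S, B1->F, B4->E, B3->T; hits B1=F, B2=S, B3=T, B4=E
test 5 (g=4, r=2) fires B2->S, B1->F, B4->S, B3->T; hits B1=F, B2=S, B3=T, B4=S
test 6 (g=6, r=9) fires B2->E, B1->T, B2->S, B1->F, B4->E, B3->T; hits B1=T, B1=F, B2=S, B2=E, B3=T, B4=E
test 7 (g=13, r=8) fires B2->S, B1->F, B4->S, B3->T; hits B1=F, B2=S, B3=T, B4=S
test 8 (g=4, r=14) fires B2->E, B1->T, B2->E, B1->T, B2->E, B1->T, B2->S, B1->F, B4->S, B3->T; hits B1=T, B1=F, B2=S, B2=E, B3=T, B4=S
test 9 (g=11, r=2) fires B2->S, B1->F, B4->S, B3->T; hits B1=F, B2=S, B3=T, B4=S
union over the pool: B1=T, B1=F, B2=S, B2=E, B3=T, B4=S, B4=E
uncovered (1 of 8): B3=F

Answer: 1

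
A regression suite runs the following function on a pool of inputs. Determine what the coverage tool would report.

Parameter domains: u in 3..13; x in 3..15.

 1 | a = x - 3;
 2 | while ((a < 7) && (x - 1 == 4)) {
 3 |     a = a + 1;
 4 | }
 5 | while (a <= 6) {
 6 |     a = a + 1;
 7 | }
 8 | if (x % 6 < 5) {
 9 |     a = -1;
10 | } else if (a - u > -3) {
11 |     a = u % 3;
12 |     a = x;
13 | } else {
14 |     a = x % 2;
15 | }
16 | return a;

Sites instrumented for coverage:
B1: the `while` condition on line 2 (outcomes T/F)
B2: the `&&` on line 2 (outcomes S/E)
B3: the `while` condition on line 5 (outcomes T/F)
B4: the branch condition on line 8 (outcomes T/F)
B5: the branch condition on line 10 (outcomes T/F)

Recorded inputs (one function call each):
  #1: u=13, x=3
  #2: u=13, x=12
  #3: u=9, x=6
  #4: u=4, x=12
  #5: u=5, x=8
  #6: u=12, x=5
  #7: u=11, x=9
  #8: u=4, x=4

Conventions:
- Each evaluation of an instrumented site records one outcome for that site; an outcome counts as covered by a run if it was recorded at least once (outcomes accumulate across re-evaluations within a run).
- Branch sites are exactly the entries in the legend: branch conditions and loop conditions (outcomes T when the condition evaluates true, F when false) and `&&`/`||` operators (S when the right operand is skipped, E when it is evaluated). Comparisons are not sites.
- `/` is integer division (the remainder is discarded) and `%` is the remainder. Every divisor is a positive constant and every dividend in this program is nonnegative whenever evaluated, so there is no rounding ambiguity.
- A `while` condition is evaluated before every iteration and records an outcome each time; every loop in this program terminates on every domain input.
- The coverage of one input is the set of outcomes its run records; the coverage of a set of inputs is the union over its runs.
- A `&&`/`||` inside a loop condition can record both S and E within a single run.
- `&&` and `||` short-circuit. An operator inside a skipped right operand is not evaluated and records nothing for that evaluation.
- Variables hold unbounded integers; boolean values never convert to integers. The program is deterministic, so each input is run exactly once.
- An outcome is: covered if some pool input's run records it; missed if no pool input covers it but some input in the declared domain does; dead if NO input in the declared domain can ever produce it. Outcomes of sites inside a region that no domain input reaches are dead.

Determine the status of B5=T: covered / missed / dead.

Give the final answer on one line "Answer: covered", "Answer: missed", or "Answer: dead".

no pool input records B5=T
but domain input (u=3, x=5) does record it -> reachable, so missed

Answer: missed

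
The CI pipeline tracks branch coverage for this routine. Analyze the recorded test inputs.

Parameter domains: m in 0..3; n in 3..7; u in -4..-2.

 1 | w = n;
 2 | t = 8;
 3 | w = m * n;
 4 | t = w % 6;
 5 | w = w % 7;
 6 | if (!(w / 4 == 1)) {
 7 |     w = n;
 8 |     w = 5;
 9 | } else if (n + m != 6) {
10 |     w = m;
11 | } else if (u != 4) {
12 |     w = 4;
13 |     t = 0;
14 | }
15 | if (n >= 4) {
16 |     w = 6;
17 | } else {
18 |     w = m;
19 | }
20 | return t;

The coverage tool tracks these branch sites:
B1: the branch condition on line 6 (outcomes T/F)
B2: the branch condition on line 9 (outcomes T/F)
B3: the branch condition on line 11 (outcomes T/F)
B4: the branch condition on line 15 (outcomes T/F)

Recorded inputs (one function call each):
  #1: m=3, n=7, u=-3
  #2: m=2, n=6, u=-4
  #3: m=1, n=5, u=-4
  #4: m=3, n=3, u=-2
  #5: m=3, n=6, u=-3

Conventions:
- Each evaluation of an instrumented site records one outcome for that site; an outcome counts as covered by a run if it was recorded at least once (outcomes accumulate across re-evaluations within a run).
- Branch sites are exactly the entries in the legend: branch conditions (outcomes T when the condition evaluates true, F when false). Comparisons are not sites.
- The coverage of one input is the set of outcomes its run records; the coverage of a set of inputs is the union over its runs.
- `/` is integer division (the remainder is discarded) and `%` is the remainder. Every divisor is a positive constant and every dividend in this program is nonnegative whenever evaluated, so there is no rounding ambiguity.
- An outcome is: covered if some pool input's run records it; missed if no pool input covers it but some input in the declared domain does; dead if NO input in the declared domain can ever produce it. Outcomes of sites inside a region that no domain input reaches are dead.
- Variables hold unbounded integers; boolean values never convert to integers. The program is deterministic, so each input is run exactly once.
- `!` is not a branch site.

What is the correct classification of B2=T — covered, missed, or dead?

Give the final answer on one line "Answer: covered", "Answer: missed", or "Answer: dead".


B2=T is recorded by pool input(s) 2, 5 -> covered
Answer: covered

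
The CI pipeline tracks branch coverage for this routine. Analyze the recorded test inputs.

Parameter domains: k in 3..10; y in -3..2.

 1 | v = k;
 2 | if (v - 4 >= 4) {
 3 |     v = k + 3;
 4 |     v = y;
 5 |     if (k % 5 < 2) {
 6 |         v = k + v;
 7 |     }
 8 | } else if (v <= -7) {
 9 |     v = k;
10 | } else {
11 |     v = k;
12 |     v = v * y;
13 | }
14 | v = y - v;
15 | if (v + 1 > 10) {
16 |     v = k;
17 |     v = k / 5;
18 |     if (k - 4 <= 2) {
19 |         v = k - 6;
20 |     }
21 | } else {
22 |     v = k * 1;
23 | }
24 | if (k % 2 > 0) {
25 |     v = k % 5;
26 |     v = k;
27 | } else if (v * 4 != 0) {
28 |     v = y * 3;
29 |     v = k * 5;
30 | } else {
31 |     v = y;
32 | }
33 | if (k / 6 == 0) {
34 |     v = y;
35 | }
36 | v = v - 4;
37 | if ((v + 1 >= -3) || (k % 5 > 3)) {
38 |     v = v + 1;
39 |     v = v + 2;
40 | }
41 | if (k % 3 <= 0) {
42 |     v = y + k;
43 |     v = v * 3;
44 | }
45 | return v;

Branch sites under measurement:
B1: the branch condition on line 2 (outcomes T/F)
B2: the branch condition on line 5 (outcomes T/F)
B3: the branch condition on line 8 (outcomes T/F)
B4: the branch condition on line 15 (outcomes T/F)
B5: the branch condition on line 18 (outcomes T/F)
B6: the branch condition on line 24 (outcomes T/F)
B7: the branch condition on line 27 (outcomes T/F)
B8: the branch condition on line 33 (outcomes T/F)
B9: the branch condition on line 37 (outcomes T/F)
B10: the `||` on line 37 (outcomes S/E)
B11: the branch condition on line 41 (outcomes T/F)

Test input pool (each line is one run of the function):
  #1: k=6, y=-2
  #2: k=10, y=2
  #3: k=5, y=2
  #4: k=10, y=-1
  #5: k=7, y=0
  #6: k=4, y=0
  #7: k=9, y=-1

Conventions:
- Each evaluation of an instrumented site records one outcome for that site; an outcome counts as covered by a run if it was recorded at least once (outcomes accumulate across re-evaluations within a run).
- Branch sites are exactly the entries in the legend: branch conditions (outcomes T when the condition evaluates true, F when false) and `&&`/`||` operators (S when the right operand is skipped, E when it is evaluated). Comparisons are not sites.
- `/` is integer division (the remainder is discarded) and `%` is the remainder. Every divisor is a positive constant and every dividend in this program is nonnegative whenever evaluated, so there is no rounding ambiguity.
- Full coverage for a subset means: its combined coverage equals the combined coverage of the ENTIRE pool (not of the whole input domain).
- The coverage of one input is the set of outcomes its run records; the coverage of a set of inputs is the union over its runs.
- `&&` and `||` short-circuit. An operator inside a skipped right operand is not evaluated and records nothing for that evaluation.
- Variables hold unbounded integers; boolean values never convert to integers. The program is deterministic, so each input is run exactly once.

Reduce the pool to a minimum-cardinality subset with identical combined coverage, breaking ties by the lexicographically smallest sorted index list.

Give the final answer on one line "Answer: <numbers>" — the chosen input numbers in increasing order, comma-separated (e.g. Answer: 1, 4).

run #1 (k=6, y=-2) runs B1->F, B3->F, B4->T, B5->T, B6->F, B7->F, B8->F, B10->E, B9->F, B11->T; records B1=F, B3=F, B4=T, B5=T, B6=F, B7=F, B8=F, B9=F, B10=E, B11=T
run #2 (k=10, y=2) runs B1->T, B2->T, B4->F, B6->F, B7->T, B8->F, B10->S, B9->T, B11->F; records B1=T, B2=T, B4=F, B6=F, B7=T, B8=F, B9=T, B10=S, B11=F
run #3 (k=5, y=2) runs B1->F, B3->F, B4->F, B6->T, B8->T, B10->S, B9->T, B11->F; records B1=F, B3=F, B4=F, B6=T, B8=T, B9=T, B10=S, B11=F
run #4 (k=10, y=-1) runs B1->T, B2->T, B4->F, B6->F, B7->T, B8->F, B10->S, B9->T, B11->F; records B1=T, B2=T, B4=F, B6=F, B7=T, B8=F, B9=T, B10=S, B11=F
run #5 (k=7, y=0) runs B1->F, B3->F, B4->F, B6->T, B8->F, B10->S, B9->T, B11->F; records B1=F, B3=F, B4=F, B6=T, B8=F, B9=T, B10=S, B11=F
run #6 (k=4, y=0) runs B1->F, B3->F, B4->F, B6->F, B7->T, B8->T, B10->S, B9->T, B11->F; records B1=F, B3=F, B4=F, B6=F, B7=T, B8=T, B9=T, B10=S, B11=F
run #7 (k=9, y=-1) runs B1->T, B2->F, B4->F, B6->T, B8->F, B10->S, B9->T, B11->T; records B1=T, B2=F, B4=F, B6=T, B8=F, B9=T, B10=S, B11=T
pool-wide coverage (20 outcomes): B1=T, B1=F, B2=T, B2=F, B3=F, B4=T, B4=F, B5=T, B6=T, B6=F, B7=T, B7=F, B8=T, B8=F, B9=T, B9=F, B10=S, B10=E, B11=T, B11=F
no size-1 subset reaches all 20 outcomes (best union: 10/20)
no size-2 subset reaches all 20 outcomes (best union: 17/20)
no size-3 subset reaches all 20 outcomes (best union: 19/20)
inputs {1, 2, 3, 7} (size 4) cover everything; no size-4 subset with a lexicographically smaller index list covers all 20

Answer: 1, 2, 3, 7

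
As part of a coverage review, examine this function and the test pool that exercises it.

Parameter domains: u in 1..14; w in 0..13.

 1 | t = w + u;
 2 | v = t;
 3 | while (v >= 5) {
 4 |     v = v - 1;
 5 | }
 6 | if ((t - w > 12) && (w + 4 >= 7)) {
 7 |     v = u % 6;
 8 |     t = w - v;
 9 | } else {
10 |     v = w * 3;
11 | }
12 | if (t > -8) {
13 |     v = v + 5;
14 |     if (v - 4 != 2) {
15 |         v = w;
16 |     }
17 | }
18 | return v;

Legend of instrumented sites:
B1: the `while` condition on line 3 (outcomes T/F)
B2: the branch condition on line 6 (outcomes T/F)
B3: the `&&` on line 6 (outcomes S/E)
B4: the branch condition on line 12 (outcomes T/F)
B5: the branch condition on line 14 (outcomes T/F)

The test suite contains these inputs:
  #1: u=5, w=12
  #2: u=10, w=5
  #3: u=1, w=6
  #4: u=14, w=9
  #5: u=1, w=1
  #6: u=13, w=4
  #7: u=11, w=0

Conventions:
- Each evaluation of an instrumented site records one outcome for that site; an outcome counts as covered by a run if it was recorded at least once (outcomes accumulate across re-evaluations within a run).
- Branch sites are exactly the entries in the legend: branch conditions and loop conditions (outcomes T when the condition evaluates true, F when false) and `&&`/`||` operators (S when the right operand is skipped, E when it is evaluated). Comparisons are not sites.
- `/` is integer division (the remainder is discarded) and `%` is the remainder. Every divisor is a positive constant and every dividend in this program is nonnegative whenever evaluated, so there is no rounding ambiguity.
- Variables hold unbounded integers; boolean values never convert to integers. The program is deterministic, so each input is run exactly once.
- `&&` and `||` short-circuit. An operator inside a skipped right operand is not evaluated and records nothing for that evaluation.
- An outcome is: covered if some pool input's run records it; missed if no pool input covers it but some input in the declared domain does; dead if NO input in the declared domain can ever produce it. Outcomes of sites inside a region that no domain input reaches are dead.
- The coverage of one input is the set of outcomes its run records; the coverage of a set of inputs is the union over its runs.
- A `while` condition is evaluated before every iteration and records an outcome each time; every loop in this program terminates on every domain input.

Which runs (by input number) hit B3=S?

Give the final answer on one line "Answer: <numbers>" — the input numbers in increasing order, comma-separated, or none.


input #1 (u=5, w=12): records B3=S
input #2 (u=10, w=5): records B3=S
input #3 (u=1, w=6): records B3=S
input #4 (u=14, w=9): does not record B3=S
input #5 (u=1, w=1): records B3=S
input #6 (u=13, w=4): does not record B3=S
input #7 (u=11, w=0): records B3=S
Answer: 1, 2, 3, 5, 7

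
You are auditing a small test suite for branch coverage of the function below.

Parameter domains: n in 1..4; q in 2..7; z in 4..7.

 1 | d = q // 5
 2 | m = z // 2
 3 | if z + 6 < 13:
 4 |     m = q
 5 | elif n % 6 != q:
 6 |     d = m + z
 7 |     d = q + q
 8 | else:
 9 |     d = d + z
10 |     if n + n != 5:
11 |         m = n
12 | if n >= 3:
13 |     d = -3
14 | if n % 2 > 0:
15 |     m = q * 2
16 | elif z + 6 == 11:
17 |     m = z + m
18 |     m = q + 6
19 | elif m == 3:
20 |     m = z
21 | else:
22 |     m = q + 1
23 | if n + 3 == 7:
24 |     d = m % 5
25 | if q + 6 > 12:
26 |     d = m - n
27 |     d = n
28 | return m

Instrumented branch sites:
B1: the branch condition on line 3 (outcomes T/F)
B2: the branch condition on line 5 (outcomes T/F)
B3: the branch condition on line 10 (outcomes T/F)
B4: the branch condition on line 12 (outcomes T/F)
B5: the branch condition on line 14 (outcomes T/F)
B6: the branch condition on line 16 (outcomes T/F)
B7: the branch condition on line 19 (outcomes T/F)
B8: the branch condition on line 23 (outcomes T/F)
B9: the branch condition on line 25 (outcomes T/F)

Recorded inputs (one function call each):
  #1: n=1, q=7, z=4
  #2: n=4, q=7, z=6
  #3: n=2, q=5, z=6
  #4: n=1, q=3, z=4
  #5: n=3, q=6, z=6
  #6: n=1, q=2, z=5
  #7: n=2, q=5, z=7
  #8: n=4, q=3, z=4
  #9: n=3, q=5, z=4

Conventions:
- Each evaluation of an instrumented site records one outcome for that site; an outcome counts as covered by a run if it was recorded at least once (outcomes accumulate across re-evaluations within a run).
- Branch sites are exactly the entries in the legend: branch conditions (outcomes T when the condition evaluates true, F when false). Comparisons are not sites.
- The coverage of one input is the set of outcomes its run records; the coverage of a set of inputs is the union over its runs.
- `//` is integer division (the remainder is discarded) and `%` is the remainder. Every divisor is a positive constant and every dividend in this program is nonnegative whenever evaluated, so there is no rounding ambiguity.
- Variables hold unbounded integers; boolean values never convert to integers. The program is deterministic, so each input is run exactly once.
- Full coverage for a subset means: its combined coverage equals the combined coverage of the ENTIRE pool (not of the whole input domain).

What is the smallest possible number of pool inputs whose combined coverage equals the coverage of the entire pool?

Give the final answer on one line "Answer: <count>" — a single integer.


#1 (n=1, q=7, z=4) -> B1->T, B4->F, B5->T, B8->F, B9->T; covered: B1=T, B4=F, B5=T, B8=F, B9=T
#2 (n=4, q=7, z=6) -> B1->T, B4->T, B5->F, B6->F, B7->F, B8->T, B9->T; covered: B1=T, B4=T, B5=F, B6=F, B7=F, B8=T, B9=T
#3 (n=2, q=5, z=6) -> B1->T, B4->F, B5->F, B6->F, B7->F, B8->F, B9->F; covered: B1=T, B4=F, B5=F, B6=F, B7=F, B8=F, B9=F
#4 (n=1, q=3, z=4) -> B1->T, B4->F, B5->T, B8->F, B9->F; covered: B1=T, B4=F, B5=T, B8=F, B9=F
#5 (n=3, q=6, z=6) -> B1->T, B4->T, B5->T, B8->F, B9->F; covered: B1=T, B4=T, B5=T, B8=F, B9=F
#6 (n=1, q=2, z=5) -> B1->T, B4->F, B5->T, B8->F, B9->F; covered: B1=T, B4=F, B5=T, B8=F, B9=F
#7 (n=2, q=5, z=7) -> B1->F, B2->T, B4->F, B5->F, B6->F, B7->T, B8->F, B9->F; covered: B1=F, B2=T, B4=F, B5=F, B6=F, B7=T, B8=F, B9=F
#8 (n=4, q=3, z=4) -> B1->T, B4->T, B5->F, B6->F, B7->T, B8->T, B9->F; covered: B1=T, B4=T, B5=F, B6=F, B7=T, B8=T, B9=F
#9 (n=3, q=5, z=4) -> B1->T, B4->T, B5->T, B8->F, B9->F; covered: B1=T, B4=T, B5=T, B8=F, B9=F
together the pool reaches 14 outcomes: B1=T, B1=F, B2=T, B4=T, B4=F, B5=T, B5=F, B6=F, B7=T, B7=F, B8=T, B8=F, B9=T, B9=F
checked all size-1 subsets: none covers 14 outcomes (max 8/14)
checked all size-2 subsets: none covers 14 outcomes (max 13/14)
the canonical winner is {1, 2, 7}: size 3, full 14-outcome coverage, earliest index list among size-3 covers
Answer: 3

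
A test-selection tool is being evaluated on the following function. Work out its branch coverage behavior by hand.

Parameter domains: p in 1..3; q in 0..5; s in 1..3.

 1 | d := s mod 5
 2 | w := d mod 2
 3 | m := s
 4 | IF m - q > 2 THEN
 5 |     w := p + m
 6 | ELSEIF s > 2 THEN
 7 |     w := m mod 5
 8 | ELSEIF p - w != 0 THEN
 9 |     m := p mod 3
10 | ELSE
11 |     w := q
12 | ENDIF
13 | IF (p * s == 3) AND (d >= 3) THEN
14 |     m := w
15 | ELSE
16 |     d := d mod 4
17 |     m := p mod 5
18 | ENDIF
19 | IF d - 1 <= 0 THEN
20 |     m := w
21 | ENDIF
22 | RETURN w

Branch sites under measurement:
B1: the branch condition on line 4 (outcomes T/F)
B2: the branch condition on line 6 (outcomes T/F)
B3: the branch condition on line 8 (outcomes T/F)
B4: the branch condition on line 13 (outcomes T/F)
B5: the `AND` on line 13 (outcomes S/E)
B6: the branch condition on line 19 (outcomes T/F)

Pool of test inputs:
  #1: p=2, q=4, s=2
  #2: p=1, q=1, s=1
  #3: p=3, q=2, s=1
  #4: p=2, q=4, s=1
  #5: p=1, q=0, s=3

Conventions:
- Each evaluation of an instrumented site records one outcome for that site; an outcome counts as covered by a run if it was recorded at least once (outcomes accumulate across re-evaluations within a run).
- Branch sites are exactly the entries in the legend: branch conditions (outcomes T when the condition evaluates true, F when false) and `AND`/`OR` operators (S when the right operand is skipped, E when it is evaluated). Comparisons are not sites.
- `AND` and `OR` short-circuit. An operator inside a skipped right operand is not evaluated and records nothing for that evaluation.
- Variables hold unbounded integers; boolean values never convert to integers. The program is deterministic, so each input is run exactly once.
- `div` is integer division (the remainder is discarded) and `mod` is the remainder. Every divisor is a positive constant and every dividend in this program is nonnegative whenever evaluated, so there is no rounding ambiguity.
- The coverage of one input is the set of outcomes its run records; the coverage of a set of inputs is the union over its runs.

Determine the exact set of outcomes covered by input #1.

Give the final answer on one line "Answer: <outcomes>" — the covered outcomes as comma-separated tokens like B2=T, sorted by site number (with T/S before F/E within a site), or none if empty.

Event log for input #1 (p=2, q=4, s=2):
  B1->F, B2->F, B3->T, B5->S, B4->F, B6->F
collecting distinct outcomes: B1=F, B2=F, B3=T, B4=F, B5=S, B6=F

Answer: B1=F, B2=F, B3=T, B4=F, B5=S, B6=F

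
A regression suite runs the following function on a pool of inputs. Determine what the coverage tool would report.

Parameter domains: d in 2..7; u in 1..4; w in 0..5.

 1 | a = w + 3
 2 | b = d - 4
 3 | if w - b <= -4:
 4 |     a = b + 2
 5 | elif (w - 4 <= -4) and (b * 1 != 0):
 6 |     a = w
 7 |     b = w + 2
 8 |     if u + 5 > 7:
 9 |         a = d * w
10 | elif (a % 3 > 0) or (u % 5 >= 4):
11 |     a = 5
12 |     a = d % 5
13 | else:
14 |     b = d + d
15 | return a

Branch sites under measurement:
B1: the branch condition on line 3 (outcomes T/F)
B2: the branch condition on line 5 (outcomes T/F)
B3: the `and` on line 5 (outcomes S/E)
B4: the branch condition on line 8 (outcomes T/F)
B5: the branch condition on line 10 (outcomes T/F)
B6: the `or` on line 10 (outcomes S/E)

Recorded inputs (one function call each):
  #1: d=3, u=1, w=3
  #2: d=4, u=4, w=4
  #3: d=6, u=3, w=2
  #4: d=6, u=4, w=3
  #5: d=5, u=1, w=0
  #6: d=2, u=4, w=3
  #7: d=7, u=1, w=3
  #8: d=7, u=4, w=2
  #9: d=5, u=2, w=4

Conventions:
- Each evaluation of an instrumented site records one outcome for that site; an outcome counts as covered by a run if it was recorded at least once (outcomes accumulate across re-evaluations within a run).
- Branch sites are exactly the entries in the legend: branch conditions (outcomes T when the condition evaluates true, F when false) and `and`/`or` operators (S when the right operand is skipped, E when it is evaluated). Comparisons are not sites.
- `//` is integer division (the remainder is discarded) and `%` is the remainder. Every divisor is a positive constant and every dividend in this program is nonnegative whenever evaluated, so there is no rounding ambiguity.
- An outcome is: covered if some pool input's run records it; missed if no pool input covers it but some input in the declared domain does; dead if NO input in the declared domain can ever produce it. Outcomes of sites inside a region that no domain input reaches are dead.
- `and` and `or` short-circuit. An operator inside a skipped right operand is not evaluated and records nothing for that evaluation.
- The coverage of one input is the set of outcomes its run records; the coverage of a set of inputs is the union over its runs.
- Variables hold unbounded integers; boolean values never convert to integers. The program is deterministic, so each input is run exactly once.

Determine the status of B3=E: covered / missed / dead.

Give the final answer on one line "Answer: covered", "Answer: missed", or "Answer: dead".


B3=E is recorded by pool input(s) 5 -> covered
Answer: covered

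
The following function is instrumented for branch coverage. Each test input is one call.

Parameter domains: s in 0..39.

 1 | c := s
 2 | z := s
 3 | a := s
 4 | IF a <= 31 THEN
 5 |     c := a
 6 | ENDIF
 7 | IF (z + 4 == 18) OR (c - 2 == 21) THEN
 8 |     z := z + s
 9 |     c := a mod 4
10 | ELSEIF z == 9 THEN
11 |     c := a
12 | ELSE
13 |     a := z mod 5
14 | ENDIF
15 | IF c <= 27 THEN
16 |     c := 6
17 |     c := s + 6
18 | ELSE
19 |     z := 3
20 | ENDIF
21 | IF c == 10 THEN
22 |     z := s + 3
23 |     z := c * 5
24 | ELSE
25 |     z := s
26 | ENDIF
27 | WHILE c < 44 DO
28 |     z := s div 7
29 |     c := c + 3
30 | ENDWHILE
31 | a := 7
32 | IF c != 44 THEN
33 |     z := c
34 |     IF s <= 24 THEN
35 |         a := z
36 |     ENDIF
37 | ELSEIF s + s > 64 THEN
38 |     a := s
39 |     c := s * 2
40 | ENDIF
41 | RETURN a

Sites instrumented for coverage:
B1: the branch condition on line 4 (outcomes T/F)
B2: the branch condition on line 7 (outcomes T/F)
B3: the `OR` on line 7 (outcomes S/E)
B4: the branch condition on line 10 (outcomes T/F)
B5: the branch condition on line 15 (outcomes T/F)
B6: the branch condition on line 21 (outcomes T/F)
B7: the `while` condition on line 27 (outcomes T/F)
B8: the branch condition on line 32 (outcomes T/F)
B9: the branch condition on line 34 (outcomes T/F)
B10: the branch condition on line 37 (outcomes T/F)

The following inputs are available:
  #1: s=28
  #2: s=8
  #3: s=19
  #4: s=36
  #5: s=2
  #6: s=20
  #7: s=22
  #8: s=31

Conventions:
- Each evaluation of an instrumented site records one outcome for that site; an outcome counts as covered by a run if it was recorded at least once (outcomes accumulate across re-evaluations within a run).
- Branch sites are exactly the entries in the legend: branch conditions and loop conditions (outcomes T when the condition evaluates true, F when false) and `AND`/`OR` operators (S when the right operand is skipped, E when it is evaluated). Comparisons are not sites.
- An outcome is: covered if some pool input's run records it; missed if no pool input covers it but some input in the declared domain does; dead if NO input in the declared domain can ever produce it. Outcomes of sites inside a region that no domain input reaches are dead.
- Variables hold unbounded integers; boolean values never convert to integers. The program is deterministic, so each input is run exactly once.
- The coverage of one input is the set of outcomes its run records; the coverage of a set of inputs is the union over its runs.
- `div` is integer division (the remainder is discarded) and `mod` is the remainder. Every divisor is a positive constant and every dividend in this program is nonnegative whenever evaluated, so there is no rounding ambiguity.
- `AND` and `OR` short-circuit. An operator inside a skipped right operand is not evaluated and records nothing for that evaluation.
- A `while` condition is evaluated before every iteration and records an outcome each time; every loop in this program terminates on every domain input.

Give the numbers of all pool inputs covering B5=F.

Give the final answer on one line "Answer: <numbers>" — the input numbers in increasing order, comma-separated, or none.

input #1 (s=28): records B5=F
input #2 (s=8): does not record B5=F
input #3 (s=19): does not record B5=F
input #4 (s=36): records B5=F
input #5 (s=2): does not record B5=F
input #6 (s=20): does not record B5=F
input #7 (s=22): does not record B5=F
input #8 (s=31): records B5=F

Answer: 1, 4, 8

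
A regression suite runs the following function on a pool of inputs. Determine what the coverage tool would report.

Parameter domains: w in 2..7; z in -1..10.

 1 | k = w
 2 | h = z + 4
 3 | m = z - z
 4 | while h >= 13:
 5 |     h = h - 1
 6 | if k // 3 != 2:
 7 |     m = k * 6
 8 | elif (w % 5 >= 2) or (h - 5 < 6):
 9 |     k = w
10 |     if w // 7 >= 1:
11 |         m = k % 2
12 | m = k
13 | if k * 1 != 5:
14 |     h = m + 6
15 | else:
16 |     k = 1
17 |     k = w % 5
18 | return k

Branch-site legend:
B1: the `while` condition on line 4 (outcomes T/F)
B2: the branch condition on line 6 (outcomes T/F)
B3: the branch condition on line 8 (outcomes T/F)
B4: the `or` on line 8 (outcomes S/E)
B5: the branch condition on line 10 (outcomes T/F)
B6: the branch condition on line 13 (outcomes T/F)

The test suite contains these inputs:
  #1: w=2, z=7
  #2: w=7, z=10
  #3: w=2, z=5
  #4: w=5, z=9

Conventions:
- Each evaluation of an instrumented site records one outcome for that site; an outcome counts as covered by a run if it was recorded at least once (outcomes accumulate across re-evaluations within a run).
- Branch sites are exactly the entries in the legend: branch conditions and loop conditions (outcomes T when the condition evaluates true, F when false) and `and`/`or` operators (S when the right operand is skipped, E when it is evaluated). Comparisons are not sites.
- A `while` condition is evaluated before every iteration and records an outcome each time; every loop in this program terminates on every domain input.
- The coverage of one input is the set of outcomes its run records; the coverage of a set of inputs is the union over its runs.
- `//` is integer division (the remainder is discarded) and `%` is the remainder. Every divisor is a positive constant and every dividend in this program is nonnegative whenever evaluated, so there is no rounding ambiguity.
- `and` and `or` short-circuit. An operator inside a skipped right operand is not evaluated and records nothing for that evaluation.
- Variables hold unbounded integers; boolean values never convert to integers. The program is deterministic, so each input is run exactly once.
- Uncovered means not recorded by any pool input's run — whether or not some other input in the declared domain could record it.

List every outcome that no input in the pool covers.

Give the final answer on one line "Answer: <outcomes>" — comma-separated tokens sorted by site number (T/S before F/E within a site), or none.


#1 (w=2, z=7) -> B1->F, B2->T, B6->T; covered: B1=F, B2=T, B6=T
#2 (w=7, z=10) -> B1->T, B1->T, B1->F, B2->F, B4->S, B3->T, B5->T, B6->T; covered: B1=T, B1=F, B2=F, B3=T, B4=S, B5=T, B6=T
#3 (w=2, z=5) -> B1->F, B2->T, B6->T; covered: B1=F, B2=T, B6=T
#4 (w=5, z=9) -> B1->T, B1->F, B2->T, B6->F; covered: B1=T, B1=F, B2=T, B6=F
union over the pool: B1=T, B1=F, B2=T, B2=F, B3=T, B4=S, B5=T, B6=T, B6=F
uncovered (3 of 12): B3=F, B4=E, B5=F
Answer: B3=F, B4=E, B5=F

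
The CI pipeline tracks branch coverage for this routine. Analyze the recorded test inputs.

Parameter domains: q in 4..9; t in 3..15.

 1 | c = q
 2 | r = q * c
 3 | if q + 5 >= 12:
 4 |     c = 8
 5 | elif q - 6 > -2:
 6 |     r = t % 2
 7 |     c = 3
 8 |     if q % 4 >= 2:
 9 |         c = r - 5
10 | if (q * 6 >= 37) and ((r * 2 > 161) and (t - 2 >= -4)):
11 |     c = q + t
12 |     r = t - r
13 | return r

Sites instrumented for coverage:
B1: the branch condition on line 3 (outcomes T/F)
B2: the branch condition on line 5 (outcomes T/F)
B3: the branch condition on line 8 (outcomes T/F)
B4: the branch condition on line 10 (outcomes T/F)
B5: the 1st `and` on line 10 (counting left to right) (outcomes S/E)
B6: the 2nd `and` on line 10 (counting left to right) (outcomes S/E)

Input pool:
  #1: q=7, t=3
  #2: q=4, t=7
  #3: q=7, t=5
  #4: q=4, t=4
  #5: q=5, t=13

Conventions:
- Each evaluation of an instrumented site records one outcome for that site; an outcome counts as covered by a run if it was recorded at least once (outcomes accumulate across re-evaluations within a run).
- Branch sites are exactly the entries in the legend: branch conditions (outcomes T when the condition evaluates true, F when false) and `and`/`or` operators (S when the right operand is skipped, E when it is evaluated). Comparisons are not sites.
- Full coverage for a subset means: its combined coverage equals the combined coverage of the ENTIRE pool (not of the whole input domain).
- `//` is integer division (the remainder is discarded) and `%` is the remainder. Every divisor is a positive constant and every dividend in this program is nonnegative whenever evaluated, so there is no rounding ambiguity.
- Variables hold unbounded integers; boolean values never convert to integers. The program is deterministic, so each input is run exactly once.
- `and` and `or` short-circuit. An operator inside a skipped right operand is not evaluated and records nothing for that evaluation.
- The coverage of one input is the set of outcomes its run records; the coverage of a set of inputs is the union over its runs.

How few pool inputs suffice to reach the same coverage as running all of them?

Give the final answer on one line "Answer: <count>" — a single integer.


input #1 (q=7, t=3): events B1->T, B5->E, B6->S, B4->F; covers B1=T, B4=F, B5=E, B6=S
input #2 (q=4, t=7): events B1->F, B2->F, B5->S, B4->F; covers B1=F, B2=F, B4=F, B5=S
input #3 (q=7, t=5): events B1->T, B5->E, B6->S, B4->F; covers B1=T, B4=F, B5=E, B6=S
input #4 (q=4, t=4): events B1->F, B2->F, B5->S, B4->F; covers B1=F, B2=F, B4=F, B5=S
input #5 (q=5, t=13): events B1->F, B2->T, B3->F, B5->S, B4->F; covers B1=F, B2=T, B3=F, B4=F, B5=S
union over all inputs: B1=T, B1=F, B2=T, B2=F, B3=F, B4=F, B5=S, B5=E, B6=S (9 outcomes)
every size-1 subset falls short of the 9 outcomes (best: 5/9)
every size-2 subset falls short of the 9 outcomes (best: 8/9)
the canonical winner is {1, 2, 5}: size 3, full 9-outcome coverage, earliest index list among size-3 covers
Answer: 3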